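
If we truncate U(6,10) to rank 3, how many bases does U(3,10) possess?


Truncating U(6,10) to rank 3 gives U(3,10).
Bases of U(3,10) are all 3-element subsets of 10 elements.
Number of bases = (10 choose 3) = 120.

120


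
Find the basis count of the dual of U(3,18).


The dual of U(r,n) is U(n-r, n) = U(15,18).
Bases of U(15,18) are all (15)-element subsets.
|B(M*)| = (18 choose 15) = 816.

816


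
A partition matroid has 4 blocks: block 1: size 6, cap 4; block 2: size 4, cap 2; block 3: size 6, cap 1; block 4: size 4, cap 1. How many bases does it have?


A basis picks exactly ci elements from block i.
Number of bases = product of C(|Si|, ci).
= C(6,4) * C(4,2) * C(6,1) * C(4,1)
= 15 * 6 * 6 * 4
= 2160.

2160


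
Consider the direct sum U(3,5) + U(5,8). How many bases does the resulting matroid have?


Bases of a direct sum M1 + M2: |B| = |B(M1)| * |B(M2)|.
|B(U(3,5))| = C(5,3) = 10.
|B(U(5,8))| = C(8,5) = 56.
Total bases = 10 * 56 = 560.

560


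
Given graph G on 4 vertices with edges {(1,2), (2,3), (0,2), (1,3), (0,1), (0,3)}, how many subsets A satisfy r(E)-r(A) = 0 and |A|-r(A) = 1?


R(x,y) = sum over A in 2^E of x^(r(E)-r(A)) * y^(|A|-r(A)).
G has 4 vertices, 6 edges. r(E) = 3.
Enumerate all 2^6 = 64 subsets.
Count subsets with r(E)-r(A)=0 and |A|-r(A)=1: 15.

15


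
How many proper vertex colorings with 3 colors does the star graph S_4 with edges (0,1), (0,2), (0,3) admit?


P(tree, k) = k * (k-1)^(3) for any tree on 4 vertices.
P(3) = 3 * 2^3 = 3 * 8 = 24.

24


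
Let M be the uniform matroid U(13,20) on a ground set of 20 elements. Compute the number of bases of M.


Bases of U(13,20) are all 13-element subsets of the 20-element ground set.
Number of bases = C(20,13).
(20 choose 13) = 77520.

77520


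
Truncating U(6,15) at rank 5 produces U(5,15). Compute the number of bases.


Truncating U(6,15) to rank 5 gives U(5,15).
Bases of U(5,15) are all 5-element subsets of 15 elements.
Number of bases = (15 choose 5) = 3003.

3003


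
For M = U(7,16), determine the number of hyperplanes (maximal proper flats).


Hyperplanes of U(7,16) are flats of rank 6.
In a uniform matroid, these are exactly the (6)-element subsets.
Count = C(16,6) = 16! / (6! * 10!) = 8008.

8008


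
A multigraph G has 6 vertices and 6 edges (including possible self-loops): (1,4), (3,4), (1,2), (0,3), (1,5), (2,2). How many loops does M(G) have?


In a graphic matroid, a loop is a self-loop edge (u,u) with rank 0.
Examining all 6 edges for self-loops...
Self-loops found: (2,2)
Number of loops = 1.

1


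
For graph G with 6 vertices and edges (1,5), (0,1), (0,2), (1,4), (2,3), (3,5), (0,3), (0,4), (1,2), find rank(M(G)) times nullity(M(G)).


r(M) = |V| - c = 6 - 1 = 5.
nullity = |E| - r(M) = 9 - 5 = 4.
Product = 5 * 4 = 20.

20


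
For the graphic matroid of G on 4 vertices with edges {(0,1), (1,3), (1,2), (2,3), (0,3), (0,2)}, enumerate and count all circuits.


A circuit in a graphic matroid = edge set of a simple cycle.
G has 4 vertices and 6 edges.
Enumerating all minimal edge subsets forming cycles...
Total circuits found: 7.

7


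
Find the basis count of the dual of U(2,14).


The dual of U(r,n) is U(n-r, n) = U(12,14).
Bases of U(12,14) are all (12)-element subsets.
|B(M*)| = C(14,12) = 14! / (12! * 2!) = 91.

91


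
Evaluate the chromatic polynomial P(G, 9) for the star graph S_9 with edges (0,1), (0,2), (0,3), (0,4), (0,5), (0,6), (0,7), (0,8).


P(tree, k) = k * (k-1)^(8) for any tree on 9 vertices.
P(9) = 9 * 8^8 = 9 * 16777216 = 150994944.

150994944


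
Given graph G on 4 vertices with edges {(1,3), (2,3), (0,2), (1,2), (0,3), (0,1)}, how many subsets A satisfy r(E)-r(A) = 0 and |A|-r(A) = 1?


R(x,y) = sum over A in 2^E of x^(r(E)-r(A)) * y^(|A|-r(A)).
G has 4 vertices, 6 edges. r(E) = 3.
Enumerate all 2^6 = 64 subsets.
Count subsets with r(E)-r(A)=0 and |A|-r(A)=1: 15.

15


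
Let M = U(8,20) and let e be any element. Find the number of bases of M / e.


Contracting e from U(8,20) gives U(7,19).
Bases of U(7,19) = (19 choose 7) = 50388.

50388


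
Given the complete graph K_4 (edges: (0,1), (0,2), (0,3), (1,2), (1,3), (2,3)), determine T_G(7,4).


T(K_4; x,y) = x^3 + 3x^2 + 4xy + 2x + y^3 + 3y^2 + 2y.
Substituting x=7, y=4:
= 343 + 147 + 112 + 14 + 64 + 48 + 8
= 736.

736


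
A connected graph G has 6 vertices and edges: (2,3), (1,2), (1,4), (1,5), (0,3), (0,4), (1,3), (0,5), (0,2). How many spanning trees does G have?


By Kirchhoff's matrix tree theorem, the number of spanning trees equals
the determinant of any cofactor of the Laplacian matrix L.
G has 6 vertices and 9 edges.
Computing the (5 x 5) cofactor determinant gives 64.

64


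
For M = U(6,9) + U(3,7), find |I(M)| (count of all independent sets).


For a direct sum, |I(M1+M2)| = |I(M1)| * |I(M2)|.
|I(U(6,9))| = sum C(9,k) for k=0..6 = 466.
|I(U(3,7))| = sum C(7,k) for k=0..3 = 64.
Total = 466 * 64 = 29824.

29824


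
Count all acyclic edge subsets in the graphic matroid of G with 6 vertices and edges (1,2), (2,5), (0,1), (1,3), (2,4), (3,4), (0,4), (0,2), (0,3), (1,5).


An independent set in a graphic matroid is an acyclic edge subset.
G has 6 vertices and 10 edges.
Enumerate all 2^10 = 1024 subsets, checking for acyclicity.
Total independent sets = 454.

454


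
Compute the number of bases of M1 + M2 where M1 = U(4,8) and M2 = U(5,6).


Bases of a direct sum M1 + M2: |B| = |B(M1)| * |B(M2)|.
|B(U(4,8))| = C(8,4) = 70.
|B(U(5,6))| = C(6,5) = 6.
Total bases = 70 * 6 = 420.

420


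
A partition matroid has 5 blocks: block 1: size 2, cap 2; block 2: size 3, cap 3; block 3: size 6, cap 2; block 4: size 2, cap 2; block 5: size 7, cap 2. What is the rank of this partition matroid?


Rank of a partition matroid = sum of min(|Si|, ci) for each block.
= min(2,2) + min(3,3) + min(6,2) + min(2,2) + min(7,2)
= 2 + 3 + 2 + 2 + 2
= 11.

11


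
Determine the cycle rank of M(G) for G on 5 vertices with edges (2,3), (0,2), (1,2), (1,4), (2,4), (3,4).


Cycle rank (nullity) = |E| - r(M) = |E| - (|V| - c).
|E| = 6, |V| = 5, c = 1.
Nullity = 6 - (5 - 1) = 6 - 4 = 2.

2


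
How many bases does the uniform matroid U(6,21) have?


Bases of U(6,21) are all 6-element subsets of the 21-element ground set.
Number of bases = C(21,6).
C(21,6) = 54264.

54264


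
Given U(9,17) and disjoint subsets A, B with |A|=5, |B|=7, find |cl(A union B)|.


|A union B| = 5 + 7 = 12 (disjoint).
In U(9,17), cl(S) = S if |S| < 9, else cl(S) = E.
Since 12 >= 9, cl(A union B) = E.
|cl(A union B)| = 17.

17


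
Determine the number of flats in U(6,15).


Flats of U(6,15): every subset of size < 6 is a flat, plus E itself.
Count = C(15,0) + C(15,1) + C(15,2) + C(15,3) + C(15,4) + C(15,5) + 1
     = 1 + 15 + 105 + 455 + 1365 + 3003 + 1
     = 4945.

4945


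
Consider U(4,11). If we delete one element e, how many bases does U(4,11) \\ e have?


Deleting e from U(4,11) gives U(4,10) since n > r.
Bases of U(4,10) = C(10,4) = (10 * 9 * 8 * 7) / (1 * 2 * 3 * 4) = 210.

210


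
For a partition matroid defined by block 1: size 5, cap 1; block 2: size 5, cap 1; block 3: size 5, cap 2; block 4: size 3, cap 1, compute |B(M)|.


A basis picks exactly ci elements from block i.
Number of bases = product of C(|Si|, ci).
= C(5,1) * C(5,1) * C(5,2) * C(3,1)
= 5 * 5 * 10 * 3
= 750.

750


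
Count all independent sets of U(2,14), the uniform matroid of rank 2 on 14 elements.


Independent sets of U(2,14) are all subsets of size <= 2.
Count = C(14,0) + C(14,1) + C(14,2)
     = 1 + 14 + 91
     = 106.

106


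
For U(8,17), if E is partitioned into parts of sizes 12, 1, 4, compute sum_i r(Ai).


r(Ai) = min(|Ai|, 8) for each part.
Sum = min(12,8) + min(1,8) + min(4,8)
    = 8 + 1 + 4
    = 13.

13


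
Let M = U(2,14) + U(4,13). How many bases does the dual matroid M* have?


(M1+M2)* = M1* + M2*.
M1* = U(12,14), bases: C(14,12) = 91.
M2* = U(9,13), bases: C(13,9) = 715.
|B(M*)| = 91 * 715 = 65065.

65065


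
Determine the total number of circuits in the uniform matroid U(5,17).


In U(5,17), circuits are the (6)-element subsets.
Any set of 6 elements is dependent, and removing any one element gives
an independent set of size 5, so it is a minimal dependent set.
Number of circuits = C(17,6) = 17! / (6! * 11!) = 12376.

12376


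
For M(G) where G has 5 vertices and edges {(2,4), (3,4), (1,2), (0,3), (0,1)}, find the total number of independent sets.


An independent set in a graphic matroid is an acyclic edge subset.
G has 5 vertices and 5 edges.
Enumerate all 2^5 = 32 subsets, checking for acyclicity.
Total independent sets = 31.

31


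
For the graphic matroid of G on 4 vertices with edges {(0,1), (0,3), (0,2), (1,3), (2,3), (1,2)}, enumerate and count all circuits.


A circuit in a graphic matroid = edge set of a simple cycle.
G has 4 vertices and 6 edges.
Enumerating all minimal edge subsets forming cycles...
Total circuits found: 7.

7


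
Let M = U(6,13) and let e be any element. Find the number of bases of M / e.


Contracting e from U(6,13) gives U(5,12).
Bases of U(5,12) = C(12,5) = 12! / (5! * 7!) = 792.

792


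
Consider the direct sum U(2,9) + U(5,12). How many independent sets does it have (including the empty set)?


For a direct sum, |I(M1+M2)| = |I(M1)| * |I(M2)|.
|I(U(2,9))| = sum C(9,k) for k=0..2 = 46.
|I(U(5,12))| = sum C(12,k) for k=0..5 = 1586.
Total = 46 * 1586 = 72956.

72956


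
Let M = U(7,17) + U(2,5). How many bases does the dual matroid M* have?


(M1+M2)* = M1* + M2*.
M1* = U(10,17), bases: C(17,10) = 19448.
M2* = U(3,5), bases: C(5,3) = 10.
|B(M*)| = 19448 * 10 = 194480.

194480


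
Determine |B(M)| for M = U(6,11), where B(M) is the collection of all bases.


Bases of U(6,11) are all 6-element subsets of the 11-element ground set.
Number of bases = C(11,6).
(11 choose 6) = 462.

462


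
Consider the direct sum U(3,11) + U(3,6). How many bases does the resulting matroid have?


Bases of a direct sum M1 + M2: |B| = |B(M1)| * |B(M2)|.
|B(U(3,11))| = C(11,3) = 165.
|B(U(3,6))| = C(6,3) = 20.
Total bases = 165 * 20 = 3300.

3300


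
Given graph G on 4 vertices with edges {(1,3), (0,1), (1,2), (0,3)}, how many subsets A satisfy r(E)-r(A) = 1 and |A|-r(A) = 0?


R(x,y) = sum over A in 2^E of x^(r(E)-r(A)) * y^(|A|-r(A)).
G has 4 vertices, 4 edges. r(E) = 3.
Enumerate all 2^4 = 16 subsets.
Count subsets with r(E)-r(A)=1 and |A|-r(A)=0: 6.

6


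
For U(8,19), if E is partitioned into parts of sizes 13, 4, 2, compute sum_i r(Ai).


r(Ai) = min(|Ai|, 8) for each part.
Sum = min(13,8) + min(4,8) + min(2,8)
    = 8 + 4 + 2
    = 14.

14


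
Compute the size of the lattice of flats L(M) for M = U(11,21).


Flats of U(11,21): every subset of size < 11 is a flat, plus E itself.
Count = C(21,0) + C(21,1) + C(21,2) + C(21,3) + C(21,4) + C(21,5) + C(21,6) + C(21,7) + C(21,8) + C(21,9) + C(21,10) + 1
     = 1 + 21 + 210 + 1330 + 5985 + 20349 + 54264 + 116280 + 203490 + 293930 + 352716 + 1
     = 1048577.

1048577


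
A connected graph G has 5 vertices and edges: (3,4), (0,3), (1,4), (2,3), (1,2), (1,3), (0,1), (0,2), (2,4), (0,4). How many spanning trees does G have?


By Kirchhoff's matrix tree theorem, the number of spanning trees equals
the determinant of any cofactor of the Laplacian matrix L.
G has 5 vertices and 10 edges.
Computing the (4 x 4) cofactor determinant gives 125.

125


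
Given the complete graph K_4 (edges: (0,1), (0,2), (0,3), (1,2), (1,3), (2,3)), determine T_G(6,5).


T(K_4; x,y) = x^3 + 3x^2 + 4xy + 2x + y^3 + 3y^2 + 2y.
Substituting x=6, y=5:
= 216 + 108 + 120 + 12 + 125 + 75 + 10
= 666.

666


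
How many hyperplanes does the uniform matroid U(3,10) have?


Hyperplanes of U(3,10) are flats of rank 2.
In a uniform matroid, these are exactly the (2)-element subsets.
Count = (10 choose 2) = 45.

45


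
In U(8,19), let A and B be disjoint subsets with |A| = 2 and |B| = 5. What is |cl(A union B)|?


|A union B| = 2 + 5 = 7 (disjoint).
In U(8,19), cl(S) = S if |S| < 8, else cl(S) = E.
Since 7 < 8, cl(A union B) = A union B.
|cl(A union B)| = 7.

7


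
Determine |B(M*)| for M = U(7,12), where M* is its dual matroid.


The dual of U(r,n) is U(n-r, n) = U(5,12).
Bases of U(5,12) are all (5)-element subsets.
|B(M*)| = C(12,5) = 792.

792


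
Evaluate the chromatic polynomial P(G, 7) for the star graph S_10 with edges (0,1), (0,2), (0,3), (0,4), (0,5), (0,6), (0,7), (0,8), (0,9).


P(tree, k) = k * (k-1)^(9) for any tree on 10 vertices.
P(7) = 7 * 6^9 = 7 * 10077696 = 70543872.

70543872


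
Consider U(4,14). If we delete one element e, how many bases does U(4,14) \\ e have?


Deleting e from U(4,14) gives U(4,13) since n > r.
Bases of U(4,13) = C(13,4) = (13 * 12 * 11 * 10) / (1 * 2 * 3 * 4) = 715.

715


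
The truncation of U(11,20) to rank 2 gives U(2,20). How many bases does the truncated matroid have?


Truncating U(11,20) to rank 2 gives U(2,20).
Bases of U(2,20) are all 2-element subsets of 20 elements.
Number of bases = (20 choose 2) = 190.

190


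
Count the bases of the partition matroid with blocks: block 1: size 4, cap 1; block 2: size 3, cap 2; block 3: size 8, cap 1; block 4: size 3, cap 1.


A basis picks exactly ci elements from block i.
Number of bases = product of C(|Si|, ci).
= C(4,1) * C(3,2) * C(8,1) * C(3,1)
= 4 * 3 * 8 * 3
= 288.

288


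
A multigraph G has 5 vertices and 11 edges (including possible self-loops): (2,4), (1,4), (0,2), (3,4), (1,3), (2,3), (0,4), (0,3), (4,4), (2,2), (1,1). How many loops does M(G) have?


In a graphic matroid, a loop is a self-loop edge (u,u) with rank 0.
Examining all 11 edges for self-loops...
Self-loops found: (4,4), (2,2), (1,1)
Number of loops = 3.

3


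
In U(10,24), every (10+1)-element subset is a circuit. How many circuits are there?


In U(10,24), circuits are the (11)-element subsets.
Any set of 11 elements is dependent, and removing any one element gives
an independent set of size 10, so it is a minimal dependent set.
Number of circuits = C(24,11) = 2496144.

2496144


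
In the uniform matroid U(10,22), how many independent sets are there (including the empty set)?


Independent sets of U(10,22) are all subsets of size <= 10.
Count = C(22,0) + C(22,1) + C(22,2) + C(22,3) + C(22,4) + C(22,5) + C(22,6) + C(22,7) + C(22,8) + C(22,9) + C(22,10)
     = 1 + 22 + 231 + 1540 + 7315 + 26334 + 74613 + 170544 + 319770 + 497420 + 646646
     = 1744436.

1744436


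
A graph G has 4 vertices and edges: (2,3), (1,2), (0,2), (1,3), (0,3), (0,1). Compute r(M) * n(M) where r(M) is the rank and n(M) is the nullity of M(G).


r(M) = |V| - c = 4 - 1 = 3.
nullity = |E| - r(M) = 6 - 3 = 3.
Product = 3 * 3 = 9.

9


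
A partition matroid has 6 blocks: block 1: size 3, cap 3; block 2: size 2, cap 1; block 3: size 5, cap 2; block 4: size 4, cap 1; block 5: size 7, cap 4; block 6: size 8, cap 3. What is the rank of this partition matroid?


Rank of a partition matroid = sum of min(|Si|, ci) for each block.
= min(3,3) + min(2,1) + min(5,2) + min(4,1) + min(7,4) + min(8,3)
= 3 + 1 + 2 + 1 + 4 + 3
= 14.

14


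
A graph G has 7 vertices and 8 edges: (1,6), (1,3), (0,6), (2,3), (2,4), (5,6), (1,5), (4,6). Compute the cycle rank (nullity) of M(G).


Cycle rank (nullity) = |E| - r(M) = |E| - (|V| - c).
|E| = 8, |V| = 7, c = 1.
Nullity = 8 - (7 - 1) = 8 - 6 = 2.

2


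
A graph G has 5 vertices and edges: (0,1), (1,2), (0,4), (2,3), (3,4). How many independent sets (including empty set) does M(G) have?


An independent set in a graphic matroid is an acyclic edge subset.
G has 5 vertices and 5 edges.
Enumerate all 2^5 = 32 subsets, checking for acyclicity.
Total independent sets = 31.

31


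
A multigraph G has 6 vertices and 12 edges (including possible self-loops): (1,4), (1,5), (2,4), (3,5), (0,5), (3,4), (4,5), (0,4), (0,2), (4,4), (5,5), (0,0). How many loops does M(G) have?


In a graphic matroid, a loop is a self-loop edge (u,u) with rank 0.
Examining all 12 edges for self-loops...
Self-loops found: (4,4), (5,5), (0,0)
Number of loops = 3.

3


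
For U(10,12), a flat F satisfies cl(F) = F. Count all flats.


Flats of U(10,12): every subset of size < 10 is a flat, plus E itself.
Count = (12 choose 0) + (12 choose 1) + (12 choose 2) + (12 choose 3) + (12 choose 4) + (12 choose 5) + (12 choose 6) + (12 choose 7) + (12 choose 8) + (12 choose 9) + 1
     = 1 + 12 + 66 + 220 + 495 + 792 + 924 + 792 + 495 + 220 + 1
     = 4018.

4018


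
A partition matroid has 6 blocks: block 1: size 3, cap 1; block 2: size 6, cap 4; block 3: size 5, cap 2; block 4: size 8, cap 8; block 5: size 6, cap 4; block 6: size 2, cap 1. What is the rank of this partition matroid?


Rank of a partition matroid = sum of min(|Si|, ci) for each block.
= min(3,1) + min(6,4) + min(5,2) + min(8,8) + min(6,4) + min(2,1)
= 1 + 4 + 2 + 8 + 4 + 1
= 20.

20


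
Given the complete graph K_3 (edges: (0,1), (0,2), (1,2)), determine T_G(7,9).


T(K_3; x,y) = x^2 + x + y.
T(7,9) = 49 + 7 + 9 = 65.

65


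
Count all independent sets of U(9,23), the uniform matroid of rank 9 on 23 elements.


Independent sets of U(9,23) are all subsets of size <= 9.
Count = (23 choose 0) + (23 choose 1) + (23 choose 2) + (23 choose 3) + (23 choose 4) + (23 choose 5) + (23 choose 6) + (23 choose 7) + (23 choose 8) + (23 choose 9)
     = 1 + 23 + 253 + 1771 + 8855 + 33649 + 100947 + 245157 + 490314 + 817190
     = 1698160.

1698160


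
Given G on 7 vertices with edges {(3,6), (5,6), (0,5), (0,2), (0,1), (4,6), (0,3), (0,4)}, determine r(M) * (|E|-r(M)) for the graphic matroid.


r(M) = |V| - c = 7 - 1 = 6.
nullity = |E| - r(M) = 8 - 6 = 2.
Product = 6 * 2 = 12.

12


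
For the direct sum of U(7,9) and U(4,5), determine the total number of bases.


Bases of a direct sum M1 + M2: |B| = |B(M1)| * |B(M2)|.
|B(U(7,9))| = C(9,7) = 36.
|B(U(4,5))| = C(5,4) = 5.
Total bases = 36 * 5 = 180.

180


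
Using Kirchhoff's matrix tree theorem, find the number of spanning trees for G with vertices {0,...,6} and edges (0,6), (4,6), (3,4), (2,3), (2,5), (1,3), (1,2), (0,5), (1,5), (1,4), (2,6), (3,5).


By Kirchhoff's matrix tree theorem, the number of spanning trees equals
the determinant of any cofactor of the Laplacian matrix L.
G has 7 vertices and 12 edges.
Computing the (6 x 6) cofactor determinant gives 340.

340


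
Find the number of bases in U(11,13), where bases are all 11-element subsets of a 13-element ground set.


Bases of U(11,13) are all 11-element subsets of the 13-element ground set.
Number of bases = C(13,11).
C(13,11) = 13! / (11! * 2!) = 78.

78


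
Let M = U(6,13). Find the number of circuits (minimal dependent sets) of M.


In U(6,13), circuits are the (7)-element subsets.
Any set of 7 elements is dependent, and removing any one element gives
an independent set of size 6, so it is a minimal dependent set.
Number of circuits = C(13,7) = 1716.

1716


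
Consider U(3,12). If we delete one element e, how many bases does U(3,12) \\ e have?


Deleting e from U(3,12) gives U(3,11) since n > r.
Bases of U(3,11) = C(11,3) = 11! / (3! * 8!) = 165.

165


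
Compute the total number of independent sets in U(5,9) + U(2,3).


For a direct sum, |I(M1+M2)| = |I(M1)| * |I(M2)|.
|I(U(5,9))| = sum C(9,k) for k=0..5 = 382.
|I(U(2,3))| = sum C(3,k) for k=0..2 = 7.
Total = 382 * 7 = 2674.

2674


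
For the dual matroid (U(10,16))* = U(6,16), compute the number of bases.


The dual of U(r,n) is U(n-r, n) = U(6,16).
Bases of U(6,16) are all (6)-element subsets.
|B(M*)| = C(16,6) = 8008.

8008


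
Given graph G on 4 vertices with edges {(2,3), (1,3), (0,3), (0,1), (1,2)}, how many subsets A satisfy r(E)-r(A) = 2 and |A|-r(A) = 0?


R(x,y) = sum over A in 2^E of x^(r(E)-r(A)) * y^(|A|-r(A)).
G has 4 vertices, 5 edges. r(E) = 3.
Enumerate all 2^5 = 32 subsets.
Count subsets with r(E)-r(A)=2 and |A|-r(A)=0: 5.

5


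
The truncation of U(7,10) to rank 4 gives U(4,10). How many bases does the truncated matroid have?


Truncating U(7,10) to rank 4 gives U(4,10).
Bases of U(4,10) are all 4-element subsets of 10 elements.
Number of bases = C(10,4) = (10 * 9 * 8 * 7) / (1 * 2 * 3 * 4) = 210.

210


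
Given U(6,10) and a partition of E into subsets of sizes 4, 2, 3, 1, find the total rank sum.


r(Ai) = min(|Ai|, 6) for each part.
Sum = min(4,6) + min(2,6) + min(3,6) + min(1,6)
    = 4 + 2 + 3 + 1
    = 10.

10


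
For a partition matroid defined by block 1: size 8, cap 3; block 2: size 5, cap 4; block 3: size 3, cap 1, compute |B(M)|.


A basis picks exactly ci elements from block i.
Number of bases = product of C(|Si|, ci).
= C(8,3) * C(5,4) * C(3,1)
= 56 * 5 * 3
= 840.

840


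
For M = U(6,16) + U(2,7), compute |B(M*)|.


(M1+M2)* = M1* + M2*.
M1* = U(10,16), bases: C(16,10) = 8008.
M2* = U(5,7), bases: C(7,5) = 21.
|B(M*)| = 8008 * 21 = 168168.

168168


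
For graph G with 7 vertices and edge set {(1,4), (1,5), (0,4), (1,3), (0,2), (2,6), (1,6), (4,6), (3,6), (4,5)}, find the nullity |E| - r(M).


Cycle rank (nullity) = |E| - r(M) = |E| - (|V| - c).
|E| = 10, |V| = 7, c = 1.
Nullity = 10 - (7 - 1) = 10 - 6 = 4.

4


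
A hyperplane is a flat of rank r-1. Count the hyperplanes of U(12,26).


Hyperplanes of U(12,26) are flats of rank 11.
In a uniform matroid, these are exactly the (11)-element subsets.
Count = C(26,11) = 26! / (11! * 15!) = 7726160.

7726160


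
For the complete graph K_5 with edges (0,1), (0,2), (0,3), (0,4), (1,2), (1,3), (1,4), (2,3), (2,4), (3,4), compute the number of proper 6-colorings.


P(K_5, k) = k(k-1)(k-2)...(k-4).
P(6) = (6) * (5) * (4) * (3) * (2) = 720.

720


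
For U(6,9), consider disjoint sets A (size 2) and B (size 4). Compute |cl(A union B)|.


|A union B| = 2 + 4 = 6 (disjoint).
In U(6,9), cl(S) = S if |S| < 6, else cl(S) = E.
Since 6 >= 6, cl(A union B) = E.
|cl(A union B)| = 9.

9


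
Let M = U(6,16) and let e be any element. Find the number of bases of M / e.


Contracting e from U(6,16) gives U(5,15).
Bases of U(5,15) = C(15,5) = 3003.

3003


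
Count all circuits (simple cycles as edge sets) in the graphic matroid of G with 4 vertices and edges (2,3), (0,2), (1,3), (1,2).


A circuit in a graphic matroid = edge set of a simple cycle.
G has 4 vertices and 4 edges.
Enumerating all minimal edge subsets forming cycles...
Total circuits found: 1.

1


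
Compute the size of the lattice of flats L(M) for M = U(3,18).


Flats of U(3,18): every subset of size < 3 is a flat, plus E itself.
Count = C(18,0) + C(18,1) + C(18,2) + 1
     = 1 + 18 + 153 + 1
     = 173.

173


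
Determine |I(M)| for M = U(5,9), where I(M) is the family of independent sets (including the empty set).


Independent sets of U(5,9) are all subsets of size <= 5.
Count = (9 choose 0) + (9 choose 1) + (9 choose 2) + (9 choose 3) + (9 choose 4) + (9 choose 5)
     = 1 + 9 + 36 + 84 + 126 + 126
     = 382.

382


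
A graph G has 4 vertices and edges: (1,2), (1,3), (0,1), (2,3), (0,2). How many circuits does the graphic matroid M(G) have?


A circuit in a graphic matroid = edge set of a simple cycle.
G has 4 vertices and 5 edges.
Enumerating all minimal edge subsets forming cycles...
Total circuits found: 3.

3


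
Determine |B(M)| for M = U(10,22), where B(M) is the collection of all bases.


Bases of U(10,22) are all 10-element subsets of the 22-element ground set.
Number of bases = C(22,10).
C(22,10) = 646646.

646646


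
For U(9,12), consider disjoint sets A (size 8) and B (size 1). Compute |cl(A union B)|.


|A union B| = 8 + 1 = 9 (disjoint).
In U(9,12), cl(S) = S if |S| < 9, else cl(S) = E.
Since 9 >= 9, cl(A union B) = E.
|cl(A union B)| = 12.

12


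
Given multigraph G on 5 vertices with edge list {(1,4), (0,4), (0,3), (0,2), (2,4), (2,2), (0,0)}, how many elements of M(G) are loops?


In a graphic matroid, a loop is a self-loop edge (u,u) with rank 0.
Examining all 7 edges for self-loops...
Self-loops found: (2,2), (0,0)
Number of loops = 2.

2


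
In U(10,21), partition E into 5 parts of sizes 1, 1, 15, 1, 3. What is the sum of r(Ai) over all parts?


r(Ai) = min(|Ai|, 10) for each part.
Sum = min(1,10) + min(1,10) + min(15,10) + min(1,10) + min(3,10)
    = 1 + 1 + 10 + 1 + 3
    = 16.

16


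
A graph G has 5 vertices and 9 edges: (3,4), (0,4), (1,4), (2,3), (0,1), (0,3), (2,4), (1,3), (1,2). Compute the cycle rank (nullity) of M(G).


Cycle rank (nullity) = |E| - r(M) = |E| - (|V| - c).
|E| = 9, |V| = 5, c = 1.
Nullity = 9 - (5 - 1) = 9 - 4 = 5.

5


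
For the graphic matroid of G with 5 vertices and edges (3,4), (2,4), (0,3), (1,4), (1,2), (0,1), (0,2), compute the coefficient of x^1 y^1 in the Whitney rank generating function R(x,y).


R(x,y) = sum over A in 2^E of x^(r(E)-r(A)) * y^(|A|-r(A)).
G has 5 vertices, 7 edges. r(E) = 4.
Enumerate all 2^7 = 128 subsets.
Count subsets with r(E)-r(A)=1 and |A|-r(A)=1: 11.

11


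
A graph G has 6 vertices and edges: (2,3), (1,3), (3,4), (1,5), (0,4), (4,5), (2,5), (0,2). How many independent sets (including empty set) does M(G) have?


An independent set in a graphic matroid is an acyclic edge subset.
G has 6 vertices and 8 edges.
Enumerate all 2^8 = 256 subsets, checking for acyclicity.
Total independent sets = 194.

194


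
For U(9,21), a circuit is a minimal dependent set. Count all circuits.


In U(9,21), circuits are the (10)-element subsets.
Any set of 10 elements is dependent, and removing any one element gives
an independent set of size 9, so it is a minimal dependent set.
Number of circuits = C(21,10) = 352716.

352716


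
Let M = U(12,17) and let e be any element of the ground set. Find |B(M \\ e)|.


Deleting e from U(12,17) gives U(12,16) since n > r.
Bases of U(12,16) = C(16,12) = 1820.

1820


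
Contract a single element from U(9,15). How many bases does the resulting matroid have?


Contracting e from U(9,15) gives U(8,14).
Bases of U(8,14) = (14 choose 8) = 3003.

3003


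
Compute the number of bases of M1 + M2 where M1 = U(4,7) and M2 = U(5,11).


Bases of a direct sum M1 + M2: |B| = |B(M1)| * |B(M2)|.
|B(U(4,7))| = C(7,4) = 35.
|B(U(5,11))| = C(11,5) = 462.
Total bases = 35 * 462 = 16170.

16170


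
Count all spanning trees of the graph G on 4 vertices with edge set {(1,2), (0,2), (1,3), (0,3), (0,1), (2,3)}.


By Kirchhoff's matrix tree theorem, the number of spanning trees equals
the determinant of any cofactor of the Laplacian matrix L.
G has 4 vertices and 6 edges.
Computing the (3 x 3) cofactor determinant gives 16.

16


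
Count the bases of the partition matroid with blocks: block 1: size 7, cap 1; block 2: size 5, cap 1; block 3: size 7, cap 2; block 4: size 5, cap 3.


A basis picks exactly ci elements from block i.
Number of bases = product of C(|Si|, ci).
= C(7,1) * C(5,1) * C(7,2) * C(5,3)
= 7 * 5 * 21 * 10
= 7350.

7350


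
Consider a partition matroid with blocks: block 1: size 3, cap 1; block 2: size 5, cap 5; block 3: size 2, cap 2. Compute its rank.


Rank of a partition matroid = sum of min(|Si|, ci) for each block.
= min(3,1) + min(5,5) + min(2,2)
= 1 + 5 + 2
= 8.

8


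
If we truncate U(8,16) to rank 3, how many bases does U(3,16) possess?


Truncating U(8,16) to rank 3 gives U(3,16).
Bases of U(3,16) are all 3-element subsets of 16 elements.
Number of bases = C(16,3) = 16! / (3! * 13!) = 560.

560


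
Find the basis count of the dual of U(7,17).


The dual of U(r,n) is U(n-r, n) = U(10,17).
Bases of U(10,17) are all (10)-element subsets.
|B(M*)| = C(17,10) = 19448.

19448


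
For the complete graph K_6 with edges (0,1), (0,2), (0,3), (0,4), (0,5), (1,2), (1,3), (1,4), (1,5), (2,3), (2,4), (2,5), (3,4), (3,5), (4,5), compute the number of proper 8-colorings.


P(K_6, k) = k(k-1)(k-2)...(k-5).
P(8) = (8) * (7) * (6) * (5) * (4) * (3) = 20160.

20160


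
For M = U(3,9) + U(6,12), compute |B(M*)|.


(M1+M2)* = M1* + M2*.
M1* = U(6,9), bases: C(9,6) = 84.
M2* = U(6,12), bases: C(12,6) = 924.
|B(M*)| = 84 * 924 = 77616.

77616


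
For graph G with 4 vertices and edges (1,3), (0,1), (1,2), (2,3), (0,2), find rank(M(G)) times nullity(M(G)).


r(M) = |V| - c = 4 - 1 = 3.
nullity = |E| - r(M) = 5 - 3 = 2.
Product = 3 * 2 = 6.

6


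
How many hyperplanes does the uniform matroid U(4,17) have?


Hyperplanes of U(4,17) are flats of rank 3.
In a uniform matroid, these are exactly the (3)-element subsets.
Count = (17 choose 3) = 680.

680


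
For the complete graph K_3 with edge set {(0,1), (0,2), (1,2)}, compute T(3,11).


T(K_3; x,y) = x^2 + x + y.
T(3,11) = 9 + 3 + 11 = 23.

23


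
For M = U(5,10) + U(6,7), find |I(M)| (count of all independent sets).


For a direct sum, |I(M1+M2)| = |I(M1)| * |I(M2)|.
|I(U(5,10))| = sum C(10,k) for k=0..5 = 638.
|I(U(6,7))| = sum C(7,k) for k=0..6 = 127.
Total = 638 * 127 = 81026.

81026


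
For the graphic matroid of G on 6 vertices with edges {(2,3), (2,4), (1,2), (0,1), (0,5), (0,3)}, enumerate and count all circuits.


A circuit in a graphic matroid = edge set of a simple cycle.
G has 6 vertices and 6 edges.
Enumerating all minimal edge subsets forming cycles...
Total circuits found: 1.

1


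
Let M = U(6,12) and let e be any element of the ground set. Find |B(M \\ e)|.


Deleting e from U(6,12) gives U(6,11) since n > r.
Bases of U(6,11) = C(11,6) = 462.

462


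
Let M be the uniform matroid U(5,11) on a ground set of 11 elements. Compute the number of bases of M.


Bases of U(5,11) are all 5-element subsets of the 11-element ground set.
Number of bases = C(11,5).
(11 choose 5) = 462.

462


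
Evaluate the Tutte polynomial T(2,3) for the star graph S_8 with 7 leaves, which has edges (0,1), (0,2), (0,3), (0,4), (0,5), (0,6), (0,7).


A star on 8 vertices is a tree with 7 edges.
T(x,y) = x^(7) for any tree.
T(2,3) = 2^7 = 128.

128


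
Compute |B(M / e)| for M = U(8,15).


Contracting e from U(8,15) gives U(7,14).
Bases of U(7,14) = C(14,7) = 14! / (7! * 7!) = 3432.

3432


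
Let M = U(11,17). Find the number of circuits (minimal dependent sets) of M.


In U(11,17), circuits are the (12)-element subsets.
Any set of 12 elements is dependent, and removing any one element gives
an independent set of size 11, so it is a minimal dependent set.
Number of circuits = (17 choose 12) = 6188.

6188


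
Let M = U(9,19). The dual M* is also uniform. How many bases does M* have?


The dual of U(r,n) is U(n-r, n) = U(10,19).
Bases of U(10,19) are all (10)-element subsets.
|B(M*)| = C(19,10) = 19! / (10! * 9!) = 92378.

92378


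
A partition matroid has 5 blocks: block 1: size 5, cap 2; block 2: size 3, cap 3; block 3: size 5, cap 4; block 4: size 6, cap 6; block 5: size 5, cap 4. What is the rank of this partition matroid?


Rank of a partition matroid = sum of min(|Si|, ci) for each block.
= min(5,2) + min(3,3) + min(5,4) + min(6,6) + min(5,4)
= 2 + 3 + 4 + 6 + 4
= 19.

19


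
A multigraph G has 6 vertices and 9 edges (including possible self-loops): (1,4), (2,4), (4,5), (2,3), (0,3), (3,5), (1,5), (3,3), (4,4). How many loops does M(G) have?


In a graphic matroid, a loop is a self-loop edge (u,u) with rank 0.
Examining all 9 edges for self-loops...
Self-loops found: (3,3), (4,4)
Number of loops = 2.

2


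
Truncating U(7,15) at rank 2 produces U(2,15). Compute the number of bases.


Truncating U(7,15) to rank 2 gives U(2,15).
Bases of U(2,15) are all 2-element subsets of 15 elements.
Number of bases = (15 choose 2) = 105.

105


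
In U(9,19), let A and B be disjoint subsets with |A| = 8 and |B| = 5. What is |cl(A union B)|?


|A union B| = 8 + 5 = 13 (disjoint).
In U(9,19), cl(S) = S if |S| < 9, else cl(S) = E.
Since 13 >= 9, cl(A union B) = E.
|cl(A union B)| = 19.

19


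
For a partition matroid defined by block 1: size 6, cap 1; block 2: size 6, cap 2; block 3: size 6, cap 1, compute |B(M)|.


A basis picks exactly ci elements from block i.
Number of bases = product of C(|Si|, ci).
= C(6,1) * C(6,2) * C(6,1)
= 6 * 15 * 6
= 540.

540


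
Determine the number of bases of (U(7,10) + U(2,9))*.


(M1+M2)* = M1* + M2*.
M1* = U(3,10), bases: C(10,3) = 120.
M2* = U(7,9), bases: C(9,7) = 36.
|B(M*)| = 120 * 36 = 4320.

4320


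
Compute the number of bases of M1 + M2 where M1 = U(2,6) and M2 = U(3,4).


Bases of a direct sum M1 + M2: |B| = |B(M1)| * |B(M2)|.
|B(U(2,6))| = C(6,2) = 15.
|B(U(3,4))| = C(4,3) = 4.
Total bases = 15 * 4 = 60.

60


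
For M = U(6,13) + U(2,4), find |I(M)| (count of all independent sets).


For a direct sum, |I(M1+M2)| = |I(M1)| * |I(M2)|.
|I(U(6,13))| = sum C(13,k) for k=0..6 = 4096.
|I(U(2,4))| = sum C(4,k) for k=0..2 = 11.
Total = 4096 * 11 = 45056.

45056


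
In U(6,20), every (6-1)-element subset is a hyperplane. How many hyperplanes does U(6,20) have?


Hyperplanes of U(6,20) are flats of rank 5.
In a uniform matroid, these are exactly the (5)-element subsets.
Count = (20 choose 5) = 15504.

15504


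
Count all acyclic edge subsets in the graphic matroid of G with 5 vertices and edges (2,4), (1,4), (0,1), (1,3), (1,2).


An independent set in a graphic matroid is an acyclic edge subset.
G has 5 vertices and 5 edges.
Enumerate all 2^5 = 32 subsets, checking for acyclicity.
Total independent sets = 28.

28


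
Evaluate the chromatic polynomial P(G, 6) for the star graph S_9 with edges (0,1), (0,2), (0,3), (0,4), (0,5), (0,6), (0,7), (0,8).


P(tree, k) = k * (k-1)^(8) for any tree on 9 vertices.
P(6) = 6 * 5^8 = 6 * 390625 = 2343750.

2343750


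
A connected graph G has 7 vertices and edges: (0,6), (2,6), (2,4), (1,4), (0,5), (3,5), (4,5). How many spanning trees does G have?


By Kirchhoff's matrix tree theorem, the number of spanning trees equals
the determinant of any cofactor of the Laplacian matrix L.
G has 7 vertices and 7 edges.
Computing the (6 x 6) cofactor determinant gives 5.

5


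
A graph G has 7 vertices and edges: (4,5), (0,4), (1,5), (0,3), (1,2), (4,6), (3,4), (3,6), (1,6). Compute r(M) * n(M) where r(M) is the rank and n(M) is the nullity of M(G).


r(M) = |V| - c = 7 - 1 = 6.
nullity = |E| - r(M) = 9 - 6 = 3.
Product = 6 * 3 = 18.

18


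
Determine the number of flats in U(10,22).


Flats of U(10,22): every subset of size < 10 is a flat, plus E itself.
Count = (22 choose 0) + (22 choose 1) + (22 choose 2) + (22 choose 3) + (22 choose 4) + (22 choose 5) + (22 choose 6) + (22 choose 7) + (22 choose 8) + (22 choose 9) + 1
     = 1 + 22 + 231 + 1540 + 7315 + 26334 + 74613 + 170544 + 319770 + 497420 + 1
     = 1097791.

1097791


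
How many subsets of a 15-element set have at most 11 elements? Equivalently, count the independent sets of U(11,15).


Independent sets of U(11,15) are all subsets of size <= 11.
Count = (15 choose 0) + (15 choose 1) + (15 choose 2) + (15 choose 3) + (15 choose 4) + (15 choose 5) + (15 choose 6) + (15 choose 7) + (15 choose 8) + (15 choose 9) + (15 choose 10) + (15 choose 11)
     = 1 + 15 + 105 + 455 + 1365 + 3003 + 5005 + 6435 + 6435 + 5005 + 3003 + 1365
     = 32192.

32192


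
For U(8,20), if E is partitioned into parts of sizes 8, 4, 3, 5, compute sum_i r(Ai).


r(Ai) = min(|Ai|, 8) for each part.
Sum = min(8,8) + min(4,8) + min(3,8) + min(5,8)
    = 8 + 4 + 3 + 5
    = 20.

20


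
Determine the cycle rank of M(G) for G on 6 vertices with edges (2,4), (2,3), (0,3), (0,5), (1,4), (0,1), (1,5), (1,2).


Cycle rank (nullity) = |E| - r(M) = |E| - (|V| - c).
|E| = 8, |V| = 6, c = 1.
Nullity = 8 - (6 - 1) = 8 - 5 = 3.

3


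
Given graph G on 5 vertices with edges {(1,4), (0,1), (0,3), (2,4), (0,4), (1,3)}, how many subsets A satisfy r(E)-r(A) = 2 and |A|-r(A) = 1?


R(x,y) = sum over A in 2^E of x^(r(E)-r(A)) * y^(|A|-r(A)).
G has 5 vertices, 6 edges. r(E) = 4.
Enumerate all 2^6 = 64 subsets.
Count subsets with r(E)-r(A)=2 and |A|-r(A)=1: 2.

2


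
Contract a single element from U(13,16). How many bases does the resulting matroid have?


Contracting e from U(13,16) gives U(12,15).
Bases of U(12,15) = C(15,12) = 455.

455


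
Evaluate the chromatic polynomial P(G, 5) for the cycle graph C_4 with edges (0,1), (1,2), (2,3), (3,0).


P(C_4, k) = (k-1)^4 + (-1)^4*(k-1).
P(5) = (4)^4 + 4
= 256 + 4 = 260.

260


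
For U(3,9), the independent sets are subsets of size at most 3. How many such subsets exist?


Independent sets of U(3,9) are all subsets of size <= 3.
Count = C(9,0) + C(9,1) + C(9,2) + C(9,3)
     = 1 + 9 + 36 + 84
     = 130.

130


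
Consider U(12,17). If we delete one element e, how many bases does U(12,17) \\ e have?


Deleting e from U(12,17) gives U(12,16) since n > r.
Bases of U(12,16) = (16 choose 12) = 1820.

1820


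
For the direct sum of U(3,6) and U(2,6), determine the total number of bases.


Bases of a direct sum M1 + M2: |B| = |B(M1)| * |B(M2)|.
|B(U(3,6))| = C(6,3) = 20.
|B(U(2,6))| = C(6,2) = 15.
Total bases = 20 * 15 = 300.

300


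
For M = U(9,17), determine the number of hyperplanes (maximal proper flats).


Hyperplanes of U(9,17) are flats of rank 8.
In a uniform matroid, these are exactly the (8)-element subsets.
Count = C(17,8) = 17! / (8! * 9!) = 24310.

24310


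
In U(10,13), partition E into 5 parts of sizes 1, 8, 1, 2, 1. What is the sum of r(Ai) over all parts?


r(Ai) = min(|Ai|, 10) for each part.
Sum = min(1,10) + min(8,10) + min(1,10) + min(2,10) + min(1,10)
    = 1 + 8 + 1 + 2 + 1
    = 13.

13


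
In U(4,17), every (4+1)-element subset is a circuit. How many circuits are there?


In U(4,17), circuits are the (5)-element subsets.
Any set of 5 elements is dependent, and removing any one element gives
an independent set of size 4, so it is a minimal dependent set.
Number of circuits = C(17,5) = 6188.

6188


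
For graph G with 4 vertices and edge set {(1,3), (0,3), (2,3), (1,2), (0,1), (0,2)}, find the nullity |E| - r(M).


Cycle rank (nullity) = |E| - r(M) = |E| - (|V| - c).
|E| = 6, |V| = 4, c = 1.
Nullity = 6 - (4 - 1) = 6 - 3 = 3.

3


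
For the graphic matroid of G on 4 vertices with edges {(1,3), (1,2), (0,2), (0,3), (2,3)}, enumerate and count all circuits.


A circuit in a graphic matroid = edge set of a simple cycle.
G has 4 vertices and 5 edges.
Enumerating all minimal edge subsets forming cycles...
Total circuits found: 3.

3


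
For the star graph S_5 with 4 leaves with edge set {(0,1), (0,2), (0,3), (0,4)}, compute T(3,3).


A star on 5 vertices is a tree with 4 edges.
T(x,y) = x^(4) for any tree.
T(3,3) = 3^4 = 81.

81


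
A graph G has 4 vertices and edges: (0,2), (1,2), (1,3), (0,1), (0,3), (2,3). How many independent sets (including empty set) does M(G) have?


An independent set in a graphic matroid is an acyclic edge subset.
G has 4 vertices and 6 edges.
Enumerate all 2^6 = 64 subsets, checking for acyclicity.
Total independent sets = 38.

38


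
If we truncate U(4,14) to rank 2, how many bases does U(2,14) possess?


Truncating U(4,14) to rank 2 gives U(2,14).
Bases of U(2,14) are all 2-element subsets of 14 elements.
Number of bases = (14 choose 2) = 91.

91


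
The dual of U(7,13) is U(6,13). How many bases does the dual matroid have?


The dual of U(r,n) is U(n-r, n) = U(6,13).
Bases of U(6,13) are all (6)-element subsets.
|B(M*)| = C(13,6) = 13! / (6! * 7!) = 1716.

1716


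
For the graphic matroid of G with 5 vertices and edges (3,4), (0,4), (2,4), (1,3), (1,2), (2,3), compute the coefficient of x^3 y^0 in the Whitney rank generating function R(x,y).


R(x,y) = sum over A in 2^E of x^(r(E)-r(A)) * y^(|A|-r(A)).
G has 5 vertices, 6 edges. r(E) = 4.
Enumerate all 2^6 = 64 subsets.
Count subsets with r(E)-r(A)=3 and |A|-r(A)=0: 6.

6


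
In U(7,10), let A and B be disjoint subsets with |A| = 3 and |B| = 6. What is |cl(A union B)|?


|A union B| = 3 + 6 = 9 (disjoint).
In U(7,10), cl(S) = S if |S| < 7, else cl(S) = E.
Since 9 >= 7, cl(A union B) = E.
|cl(A union B)| = 10.

10
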